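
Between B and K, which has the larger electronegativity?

B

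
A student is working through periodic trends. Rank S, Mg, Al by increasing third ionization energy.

After 2 electrons have been removed, what remains? S²⁺ still has 4 valence electrons; Mg²⁺ is the bare [Ne] core; Al²⁺ still has 1 valence electron.
Pulling an electron out of a noble-gas core costs far more than removing a remaining valence electron, so Mg sits at the high end of IE_3.
Valence configurations: S²⁺ [Ne]3s²3p², Al²⁺ [Ne]3s¹.
The numbers (kJ/mol): S 3357, Mg 7733, Al 2745.
Overall IE_3 order: Al < S < Mg.

Al < S < Mg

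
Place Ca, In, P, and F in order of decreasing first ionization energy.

F > P > Ca > In

Removing the outermost electron gets harder across a period and easier down a group.
Here both period and group differ, so the two effects have to be weighed against each other.
Ca > In: period and group pull opposite ways; the down-group shift dominates (590 vs 558 kJ/mol).
P > Ca: both effects reinforce here, so P is clearly the higher of the two.
F > P: relative to P, both the across-period and down-group shifts push F's first ionization energy up.
For reference (kJ/mol): F 1681, P 1012, Ca 590, In 558.
So from highest to lowest: F > P > Ca > In.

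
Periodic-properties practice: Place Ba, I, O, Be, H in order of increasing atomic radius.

H is in period 1, group 1; Be is in period 2, group 2; O is in period 2, group 16; I is in period 5, group 17; Ba is in period 6, group 2.
Across a period the added protons contract the valence shell; down a group each new principal shell makes the atom larger.
These span different periods and groups, so the two trends combine.
O > H: the two effects oppose for this pair; the down-group effect wins (63 vs 32 pm).
Be > O: both are in period 2; the period trend gives Be the larger value.
I > Be: the two effects oppose for this pair; the down-group effect wins (133 vs 102 pm).
Ba > I: relative to I, both the across-period and down-group shifts push Ba's atomic radius up.
For reference (pm): H 32, Be 102, O 63, I 133, Ba 196.
So from smallest to largest: H < O < Be < I < Ba.

H, O, Be, I, Ba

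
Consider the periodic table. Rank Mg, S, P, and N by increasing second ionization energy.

Consider each +1 ion: Mg⁺ still has 1 valence electron; S⁺ still has 5 valence electrons; P⁺ still has 4 valence electrons; N⁺ still has 4 valence electrons.
All are still removing valence electrons, so compare the +1 ions as you would atoms: IE_2 generally rises across a period (higher Z_eff) and falls down a group (larger shell), subject to the usual subshell exceptions.
Valence configurations: Mg⁺ [Ne]3s¹, S⁺ [Ne]3s²3p³, P⁺ [Ne]3s²3p², N⁺ [He]2s²2p².
Approximate IE_2 values (kJ/mol): Mg 1451, S 2252, P 1907, N 2856.
Putting it together, IE_2: Mg < P < S < N.

Mg < P < S < N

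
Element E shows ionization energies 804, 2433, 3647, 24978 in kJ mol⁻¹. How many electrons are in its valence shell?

3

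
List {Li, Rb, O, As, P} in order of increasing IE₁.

Rb, Li, As, P, O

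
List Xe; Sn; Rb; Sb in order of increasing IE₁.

Rb < Sn < Sb < Xe

IE₁ increases left→right with effective nuclear charge and decreases top→bottom as the valence shell moves farther out.
All lie in period 5, so first ionization energy increases left to right.
So from lowest to highest: Rb < Sn < Sb < Xe.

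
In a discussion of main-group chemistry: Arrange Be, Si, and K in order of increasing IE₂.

Si < Be < K

Consider each +1 ion: Be⁺ still has 1 valence electron; Si⁺ still has 3 valence electrons; K⁺ is the bare [Ar] core.
Breaking into a closed-shell core is much more expensive than removing a leftover valence electron — K has the largest IE_2 here.
Valence configurations: Be⁺ [He]2s¹, Si⁺ [Ne]3s²3p¹.
Approximate IE_2 values (kJ/mol): Be 1757, Si 1577, K 3052.
Overall IE_2 order: Si < Be < K.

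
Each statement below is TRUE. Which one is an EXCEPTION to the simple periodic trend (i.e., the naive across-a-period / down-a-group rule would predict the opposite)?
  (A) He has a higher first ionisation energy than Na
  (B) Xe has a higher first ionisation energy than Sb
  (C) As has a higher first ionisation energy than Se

The general trend: first ionisation energy increases across a period and decreases down a group.
(A) He (period 1, group 18) vs Na (period 3, group 1): the stated order agrees with the simple trend.
(B) Xe (period 5, group 18) vs Sb (period 5, group 15): the stated order agrees with the simple trend.
(C) As (period 4, group 15) vs Se (period 4, group 16): the stated order contradicts the simple trend.
The exception is (C): Se (4p⁴) ionizes more easily than half-filled As (4p³).

(C)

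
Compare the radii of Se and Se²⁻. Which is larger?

Forming Se²⁻ adds 2 electrons to Se. More electron–electron repulsion in the same shell, with unchanged nuclear charge, lets the cloud expand.
An anion is larger than its parent atom: Se²⁻ > Se.

Se²⁻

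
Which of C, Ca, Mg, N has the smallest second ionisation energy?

Consider each +1 ion: C⁺ still has 3 valence electrons; Ca⁺ still has 1 valence electron; Mg⁺ still has 1 valence electron; N⁺ still has 4 valence electrons.
All are still removing valence electrons, so compare the +1 ions as you would atoms: IE_2 generally rises across a period (higher Z_eff) and falls down a group (larger shell), subject to the usual subshell exceptions.
Valence configurations: C⁺ [He]2s²2p¹, Ca⁺ [Ar]4s¹, Mg⁺ [Ne]3s¹, N⁺ [He]2s²2p².
Tabulated IE_2 (kJ/mol): C 2353, Ca 1145, Mg 1451, N 2856.
Hence IE_2: Ca < Mg < C < N.

Ca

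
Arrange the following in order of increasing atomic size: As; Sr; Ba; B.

B is in period 2, group 13; As is in period 4, group 15; Sr is in period 5, group 2; Ba is in period 6, group 2.
Radius decreases left→right (rising Z_eff, same n) and increases top→bottom (higher n).
Neither a single period nor a single group — weigh both effects.
As > B: the two effects oppose for this pair; the down-group effect wins (121 vs 85 pm).
Sr > As: relative to As, both the across-period and down-group shifts push Sr's atomic radius up.
Ba > Sr: Ba sits below Sr in group 2, so the down-group effect alone puts Ba larger.
Tabulated atomic radius (pm): B 85, As 121, Sr 185, Ba 196.
So from smallest to largest: B < As < Sr < Ba.

B < As < Sr < Ba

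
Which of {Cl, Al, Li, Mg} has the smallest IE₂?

IE_2 is the cost of taking one more electron from the +1 cation: Cl⁺ still has 6 valence electrons; Al⁺ still has 2 valence electrons; Li⁺ is the bare [He] core; Mg⁺ still has 1 valence electron.
Core electrons are held far more tightly than valence electrons, so Li tops the IE_2 order.
Valence configurations: Cl⁺ [Ne]3s²3p⁴, Al⁺ [Ne]3s², Mg⁺ [Ne]3s¹.
The numbers (kJ/mol): Cl 2298, Al 1817, Li 7298, Mg 1451.
So the second ionization energies run Mg < Al < Cl < Li.

Mg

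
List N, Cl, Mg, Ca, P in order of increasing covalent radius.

N is in period 2, group 15; Mg is in period 3, group 2; P is in period 3, group 15; Cl is in period 3, group 17; Ca is in period 4, group 2.
Radius decreases left→right (rising Z_eff, same n) and increases top→bottom (higher n).
These span different periods and groups, so the two trends combine.
Cl > N: the two effects oppose for this pair; the down-group effect wins (99 vs 71 pm).
P > Cl: both are in period 3; the period trend gives P the larger value.
Mg > P: both are in period 3; the period trend gives Mg the larger value.
Ca > Mg: Ca sits below Mg in group 2, so the down-group effect alone puts Ca larger.
For reference (pm): N 71, Mg 139, P 111, Cl 99, Ca 171.
So from smallest to largest: N < Cl < P < Mg < Ca.

N < Cl < P < Mg < Ca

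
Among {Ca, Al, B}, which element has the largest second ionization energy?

B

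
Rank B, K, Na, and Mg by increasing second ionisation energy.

Mg < B < K < Na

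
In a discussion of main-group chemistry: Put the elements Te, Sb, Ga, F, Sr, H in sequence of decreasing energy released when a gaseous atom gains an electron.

H is in period 1, group 1; F is in period 2, group 17; Ga is in period 4, group 13; Sr is in period 5, group 2; Sb is in period 5, group 15; Te is in period 5, group 16.
Atoms with high Z_eff and room in the valence shell (especially the halogens) have the most exothermic electron affinities.
Neither a single period nor a single group — weigh both effects.
Ga > Sr: both effects reinforce here, so Ga is clearly the higher of the two.
H > Ga: period and group pull opposite ways; the down-group shift dominates (73 vs 29 kJ/mol).
Sb > H: the two effects oppose for this pair; the across-period effect wins (103 vs 73 kJ/mol).
Te > Sb: Te lies to the right of Sb in period 5, so the across-period effect alone puts Te higher.
F > Te: both effects reinforce here, so F is clearly the higher of the two.
Approximate values (kJ/mol): H 73, F 328, Ga 29, Sr 5, Sb 103, Te 190.
So from highest to lowest: F > Te > Sb > H > Ga > Sr.

F > Te > Sb > H > Ga > Sr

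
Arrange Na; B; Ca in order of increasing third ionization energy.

IE_3 is the cost of taking one more electron from the +2 cation: Na²⁺ is already 1 electron into the core; B²⁺ still has 1 valence electron; Ca²⁺ is the bare [Ar] core.
Core electrons are held far more tightly than valence electrons, so Ca and Na top the IE_3 order.
Approximate IE_3 values (kJ/mol): Na 6910, B 3660, Ca 4912.
Putting it together, IE_3: B < Ca < Na.

B < Ca < Na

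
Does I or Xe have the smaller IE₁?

I

I is in period 5, group 17; Xe is in period 5, group 18.
First ionization energy rises across a period (greater Z_eff holds electrons more tightly) and falls down a group (valence electrons are farther from the nucleus).
All lie in period 5, so first ionization energy increases left to right.
So I has the smaller IE₁ (I < Xe).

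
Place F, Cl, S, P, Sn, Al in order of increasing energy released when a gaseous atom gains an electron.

Al, P, Sn, S, F, Cl

F is in period 2, group 17; Al is in period 3, group 13; P is in period 3, group 15; S is in period 3, group 16; Cl is in period 3, group 17; Sn is in period 5, group 14.
EA tends to increase across a period and decrease down a group, though the pattern is less regular than for IE or radius.
These span different periods and groups, so the two trends combine.
P > Al: both are in period 3; the period trend gives P the larger value.
Sn > P: this pair runs against the simple trend — see the exception note.
S > Sn: relative to Sn, both the across-period and down-group shifts push S's electron affinity up.
F > S: relative to S, both the across-period and down-group shifts push F's electron affinity up.
Cl > F: this pair runs against the simple trend — see the exception note.
Note the exception: Sn has a higher electron affinity than P, contrary to the simple trend — adding an electron to P's half-filled np³ subshell costs electron-pairing energy.
Note the exception: Cl has a higher electron affinity than F, contrary to the simple trend — F's small 2p subshell makes the incoming electron feel strong e⁻–e⁻ repulsion, so Cl actually releases more energy on gaining an electron.
Tabulated electron affinity (kJ/mol): F 328, Al 42, P 72, S 200, Cl 349, Sn 107.
So from lowest to highest: Al < P < Sn < S < F < Cl.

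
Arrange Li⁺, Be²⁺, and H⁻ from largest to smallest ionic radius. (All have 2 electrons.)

H⁻ > Li⁺ > Be²⁺

All of these have 2 electrons, so size is governed by nuclear charge alone: the more protons, the stronger the pull on the same electron cloud, and the smaller the ion.
Nuclear charges: Be²⁺ (Z=4), Li⁺ (Z=3), H⁻ (Z=1).
Largest to smallest: H⁻ > Li⁺ > Be²⁺.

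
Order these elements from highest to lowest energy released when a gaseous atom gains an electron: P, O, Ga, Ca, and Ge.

O, Ge, P, Ga, Ca

O is in period 2, group 16; P is in period 3, group 15; Ca is in period 4, group 2; Ga is in period 4, group 13; Ge is in period 4, group 14.
Electron affinity generally becomes more exothermic across a period toward the halogens and less exothermic down a group.
Neither a single period nor a single group — weigh both effects.
Ga > Ca: both are in period 4; the period trend gives Ga the larger value.
P > Ga: both effects reinforce here, so P is clearly the higher of the two.
Ge > P: this pair runs against the simple trend — see the exception note.
O > Ge: relative to Ge, both the across-period and down-group shifts push O's electron affinity up.
Note the exception: Ge has a higher electron affinity than P, contrary to the simple trend — adding an electron to P's half-filled np³ subshell costs electron-pairing energy.
Approximate values (kJ/mol): O 141, P 72, Ca 2, Ga 29, Ge 119.
So from highest to lowest: O > Ge > P > Ga > Ca.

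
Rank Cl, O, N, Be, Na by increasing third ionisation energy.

The third ionization energy removes an electron from the +2 ion. For each element: Cl²⁺ still has 5 valence electrons; O²⁺ still has 4 valence electrons; N²⁺ still has 3 valence electrons; Be²⁺ is the bare [He] core; Na²⁺ is already 1 electron into the core.
Breaking into a closed-shell core is much more expensive than removing a leftover valence electron — Na and Be have the largest IE_3 here.
Valence configurations: Cl²⁺ [Ne]3s²3p³, O²⁺ [He]2s²2p², N²⁺ [He]2s²2p¹.
The numbers (kJ/mol): Cl 3822, O 5300, N 4578, Be 14849, Na 6910.
Overall IE_3 order: Cl < N < O < Na < Be.

Cl < N < O < Na < Be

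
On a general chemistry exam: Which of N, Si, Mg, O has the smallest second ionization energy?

Mg

The second ionization energy removes an electron from the +1 ion. For each element: N⁺ still has 4 valence electrons; Si⁺ still has 3 valence electrons; Mg⁺ still has 1 valence electron; O⁺ still has 5 valence electrons.
All are still removing valence electrons, so compare the +1 ions as you would atoms: IE_2 generally rises across a period (higher Z_eff) and falls down a group (larger shell), subject to the usual subshell exceptions.
Valence configurations: N⁺ [He]2s²2p², Si⁺ [Ne]3s²3p¹, Mg⁺ [Ne]3s¹, O⁺ [He]2s²2p³.
The numbers (kJ/mol): N 2856, Si 1577, Mg 1451, O 3388.
Putting it together, IE_2: Mg < Si < N < O.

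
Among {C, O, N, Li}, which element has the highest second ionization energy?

Li

Consider each +1 ion: C⁺ still has 3 valence electrons; O⁺ still has 5 valence electrons; N⁺ still has 4 valence electrons; Li⁺ is the bare [He] core.
Core electrons are held far more tightly than valence electrons, so Li tops the IE_2 order.
Valence configurations: C⁺ [He]2s²2p¹, O⁺ [He]2s²2p³, N⁺ [He]2s²2p².
The numbers (kJ/mol): C 2353, O 3388, N 2856, Li 7298.
Putting it together, IE_2: C < N < O < Li.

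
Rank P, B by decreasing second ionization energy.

B > P

After 1 electron has been removed, what remains? P⁺ still has 4 valence electrons; B⁺ still has 2 valence electrons.
All are still removing valence electrons, so compare the +1 ions as you would atoms: IE_2 generally rises across a period (higher Z_eff) and falls down a group (larger shell), subject to the usual subshell exceptions.
Valence configurations: P⁺ [Ne]3s²3p², B⁺ [He]2s².
Tabulated IE_2 (kJ/mol): P 1907, B 2427.
Hence IE_2: P < B.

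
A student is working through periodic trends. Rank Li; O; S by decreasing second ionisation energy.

After 1 electron has been removed, what remains? Li⁺ is the bare [He] core; O⁺ still has 5 valence electrons; S⁺ still has 5 valence electrons.
Core electrons are held far more tightly than valence electrons, so Li tops the IE_2 order.
Valence configurations: O⁺ [He]2s²2p³, S⁺ [Ne]3s²3p³.
Tabulated IE_2 (kJ/mol): Li 7298, O 3388, S 2252.
Hence IE_2: S < O < Li.

Li > O > S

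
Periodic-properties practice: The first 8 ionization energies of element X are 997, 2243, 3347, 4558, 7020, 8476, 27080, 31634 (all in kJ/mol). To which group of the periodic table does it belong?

Look for the largest jump between consecutive ionization energies: IE7/IE6 ≈ 3.2, far larger than any earlier ratio.
That jump marks the point where a core electron is being removed. So the atom has 6 valence electrons.
A main-group element with 6 valence electrons is in group 16.

Group 16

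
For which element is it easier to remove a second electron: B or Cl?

After 1 electron has been removed, what remains? B⁺ still has 2 valence electrons; Cl⁺ still has 6 valence electrons.
All are still removing valence electrons, so compare the +1 ions as you would atoms: IE_2 generally rises across a period (higher Z_eff) and falls down a group (larger shell), subject to the usual subshell exceptions.
Valence configurations: B⁺ [He]2s², Cl⁺ [Ne]3s²3p⁴.
Tabulated IE_2 (kJ/mol): B 2427, Cl 2298.
So the second ionization energies run Cl < B.

Cl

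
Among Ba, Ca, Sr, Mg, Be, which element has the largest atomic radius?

Ba

Be is in period 2, group 2; Mg is in period 3, group 2; Ca is in period 4, group 2; Sr is in period 5, group 2; Ba is in period 6, group 2.
Atomic radius shrinks across a period as nuclear charge pulls the same shell inward, and grows down a group as new shells are added.
All are in group 2, so atomic radius increases down the group.
The largest atomic radius among these belongs to Ba.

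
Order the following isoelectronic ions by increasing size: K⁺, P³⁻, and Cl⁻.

K⁺, Cl⁻, P³⁻

All of these have 18 electrons, so size is governed by nuclear charge alone: the more protons, the stronger the pull on the same electron cloud, and the smaller the ion.
Nuclear charges: K⁺ (Z=19), Cl⁻ (Z=17), P³⁻ (Z=15).
Smallest to largest: K⁺ < Cl⁻ < P³⁻.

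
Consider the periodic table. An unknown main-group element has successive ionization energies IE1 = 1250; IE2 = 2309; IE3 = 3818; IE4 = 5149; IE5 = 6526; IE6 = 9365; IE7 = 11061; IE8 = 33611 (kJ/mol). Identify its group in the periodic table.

Look for the largest jump between consecutive ionization energies: IE8/IE7 ≈ 3.0, far larger than any earlier ratio.
That jump marks the point where a core electron is being removed. So the atom has 7 valence electrons.
A main-group element with 7 valence electrons is in group 17.

Group 17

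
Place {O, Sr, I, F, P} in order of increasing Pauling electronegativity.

Sr < P < I < O < F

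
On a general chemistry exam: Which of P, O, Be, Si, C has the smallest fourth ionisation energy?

After 3 electrons have been removed, what remains? P³⁺ still has 2 valence electrons; O³⁺ still has 3 valence electrons; Be³⁺ is already 1 electron into the core; Si³⁺ still has 1 valence electron; C³⁺ still has 1 valence electron.
Breaking into a closed-shell core is much more expensive than removing a leftover valence electron — Be has the largest IE_4 here.
Valence configurations: P³⁺ [Ne]3s², O³⁺ [He]2s²2p¹, Si³⁺ [Ne]3s¹, C³⁺ [He]2s¹.
Tabulated IE_4 (kJ/mol): P 4964, O 7469, Be 21007, Si 4356, C 6223.
Hence IE_4: Si < P < C < O < Be.

Si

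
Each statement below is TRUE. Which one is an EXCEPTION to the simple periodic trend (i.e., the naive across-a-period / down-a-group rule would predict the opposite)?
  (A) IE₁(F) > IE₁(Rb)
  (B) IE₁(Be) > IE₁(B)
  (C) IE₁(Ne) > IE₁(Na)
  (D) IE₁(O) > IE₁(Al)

The general trend: first ionisation energy increases across a period and decreases down a group.
(A) F (period 2, group 17) vs Rb (period 5, group 1): the stated order agrees with the simple trend.
(B) Be (period 2, group 2) vs B (period 2, group 13): the stated order contradicts the simple trend.
(C) Ne (period 2, group 18) vs Na (period 3, group 1): the stated order agrees with the simple trend.
(D) O (period 2, group 16) vs Al (period 3, group 13): the stated order agrees with the simple trend.
The exception is (B): removing B's lone 2p electron is easier than breaking Be's filled 2s².

(B)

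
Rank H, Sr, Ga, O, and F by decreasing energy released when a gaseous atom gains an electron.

F, O, H, Ga, Sr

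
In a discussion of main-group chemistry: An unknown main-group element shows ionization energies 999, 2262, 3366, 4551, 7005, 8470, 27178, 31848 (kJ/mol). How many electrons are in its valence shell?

6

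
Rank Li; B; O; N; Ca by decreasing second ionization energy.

Li, O, N, B, Ca

Consider each +1 ion: Li⁺ is the bare [He] core; B⁺ still has 2 valence electrons; O⁺ still has 5 valence electrons; N⁺ still has 4 valence electrons; Ca⁺ still has 1 valence electron.
Core electrons are held far more tightly than valence electrons, so Li tops the IE_2 order.
Valence configurations: B⁺ [He]2s², O⁺ [He]2s²2p³, N⁺ [He]2s²2p², Ca⁺ [Ar]4s¹.
Approximate IE_2 values (kJ/mol): Li 7298, B 2427, O 3388, N 2856, Ca 1145.
So the second ionization energies run Ca < B < N < O < Li.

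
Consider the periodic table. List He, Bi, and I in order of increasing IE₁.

Bi < I < He

He is in period 1, group 18; I is in period 5, group 17; Bi is in period 6, group 15.
Removing the outermost electron gets harder across a period and easier down a group.
These span different periods and groups, so the two trends combine.
I > Bi: relative to Bi, both the across-period and down-group shifts push I's first ionization energy up.
He > I: relative to I, both the across-period and down-group shifts push He's first ionization energy up.
Approximate values (kJ/mol): He 2372, I 1008, Bi 703.
So from lowest to highest: Bi < I < He.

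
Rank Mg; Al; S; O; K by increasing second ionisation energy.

Mg < Al < S < K < O

Consider each +1 ion: Mg⁺ still has 1 valence electron; Al⁺ still has 2 valence electrons; S⁺ still has 5 valence electrons; O⁺ still has 5 valence electrons; K⁺ is the bare [Ar] core.
Usually core removal costs more than valence removal, but here the competition is close: a tightly held n=2 valence electron can cost more to remove than an n=3 core electron, so the actual values have to decide it.
Valence configurations: Mg⁺ [Ne]3s¹, Al⁺ [Ne]3s², S⁺ [Ne]3s²3p³, O⁺ [He]2s²2p³.
Tabulated IE_2 (kJ/mol): Mg 1451, Al 1817, S 2252, O 3388, K 3052.
Hence IE_2: Mg < Al < S < K < O.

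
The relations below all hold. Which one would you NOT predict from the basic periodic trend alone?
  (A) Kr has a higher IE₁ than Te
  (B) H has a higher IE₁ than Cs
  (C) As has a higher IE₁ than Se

(C)

The general trend: IE₁ increases across a period and decreases down a group.
(A) Kr (period 4, group 18) vs Te (period 5, group 16): the stated order agrees with the simple trend.
(B) H (period 1, group 1) vs Cs (period 6, group 1): the stated order agrees with the simple trend.
(C) As (period 4, group 15) vs Se (period 4, group 16): the stated order contradicts the simple trend.
The exception is (C): Se (4p⁴) ionizes more easily than half-filled As (4p³).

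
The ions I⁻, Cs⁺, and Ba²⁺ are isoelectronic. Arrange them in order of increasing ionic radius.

Ba²⁺, Cs⁺, I⁻

All of these have 54 electrons, so size is governed by nuclear charge alone: the more protons, the stronger the pull on the same electron cloud, and the smaller the ion.
Nuclear charges: Ba²⁺ (Z=56), Cs⁺ (Z=55), I⁻ (Z=53).
Smallest to largest: Ba²⁺ < Cs⁺ < I⁻.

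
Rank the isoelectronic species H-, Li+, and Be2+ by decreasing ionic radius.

H- > Li+ > Be2+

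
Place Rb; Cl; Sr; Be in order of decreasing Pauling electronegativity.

Cl > Be > Sr > Rb

Be is in period 2, group 2; Cl is in period 3, group 17; Rb is in period 5, group 1; Sr is in period 5, group 2.
Electronegativity increases across a period and decreases down a group, tracking effective nuclear charge and atomic size.
Here both period and group differ, so the two effects have to be weighed against each other.
Sr > Rb: both are in period 5; the period trend gives Sr the larger value.
Be > Sr: Be sits above Sr in group 2, so the down-group effect alone puts Be higher.
Cl > Be: period and group pull opposite ways; the across-period shift dominates (3.16 vs 1.57).
For reference (Pauling): Be 1.57, Cl 3.16, Rb 0.82, Sr 0.95.
So from highest to lowest: Cl > Be > Sr > Rb.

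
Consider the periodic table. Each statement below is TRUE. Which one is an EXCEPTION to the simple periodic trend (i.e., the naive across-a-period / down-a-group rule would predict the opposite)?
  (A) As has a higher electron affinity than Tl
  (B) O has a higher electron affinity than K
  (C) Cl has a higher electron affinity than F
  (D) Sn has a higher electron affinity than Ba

The general trend: electron affinity increases across a period and decreases down a group.
(A) As (period 4, group 15) vs Tl (period 6, group 13): the stated order agrees with the simple trend.
(B) O (period 2, group 16) vs K (period 4, group 1): the stated order agrees with the simple trend.
(C) Cl (period 3, group 17) vs F (period 2, group 17): the stated order contradicts the simple trend.
(D) Sn (period 5, group 14) vs Ba (period 6, group 2): the stated order agrees with the simple trend.
The exception is (C): F's small 2p subshell makes the incoming electron feel strong e⁻–e⁻ repulsion, so Cl actually releases more energy on gaining an electron.

(C)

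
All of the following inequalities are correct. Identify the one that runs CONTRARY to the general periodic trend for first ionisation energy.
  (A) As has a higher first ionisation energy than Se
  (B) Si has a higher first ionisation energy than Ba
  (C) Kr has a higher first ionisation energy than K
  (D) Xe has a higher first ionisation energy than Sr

The general trend: first ionisation energy increases across a period and decreases down a group.
(A) As (period 4, group 15) vs Se (period 4, group 16): the stated order contradicts the simple trend.
(B) Si (period 3, group 14) vs Ba (period 6, group 2): the stated order agrees with the simple trend.
(C) Kr (period 4, group 18) vs K (period 4, group 1): the stated order agrees with the simple trend.
(D) Xe (period 5, group 18) vs Sr (period 5, group 2): the stated order agrees with the simple trend.
The exception is (A): Se (4p⁴) ionizes more easily than half-filled As (4p³).

(A)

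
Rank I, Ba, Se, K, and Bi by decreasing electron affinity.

I > Se > Bi > K > Ba

K is in period 4, group 1; Se is in period 4, group 16; I is in period 5, group 17; Ba is in period 6, group 2; Bi is in period 6, group 15.
Atoms with high Z_eff and room in the valence shell (especially the halogens) have the most exothermic electron affinities.
Neither a single period nor a single group — weigh both effects.
K > Ba: the two effects oppose for this pair; the down-group effect wins (48 vs 14 kJ/mol).
Bi > K: period and group pull opposite ways; the across-period shift dominates (91 vs 48 kJ/mol).
Se > Bi: both effects reinforce here, so Se is clearly the higher of the two.
I > Se: period and group pull opposite ways; the across-period shift dominates (295 vs 195 kJ/mol).
Tabulated electron affinity (kJ/mol): K 48, Se 195, I 295, Ba 14, Bi 91.
So from highest to lowest: I > Se > Bi > K > Ba.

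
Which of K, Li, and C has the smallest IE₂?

After 1 electron has been removed, what remains? K⁺ is the bare [Ar] core; Li⁺ is the bare [He] core; C⁺ still has 3 valence electrons.
Core electrons are held far more tightly than valence electrons, so K and Li top the IE_2 order.
Approximate IE_2 values (kJ/mol): K 3052, Li 7298, C 2353.
Hence IE_2: C < K < Li.

C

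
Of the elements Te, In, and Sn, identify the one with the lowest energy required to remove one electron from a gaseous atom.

In

In is in period 5, group 13; Sn is in period 5, group 14; Te is in period 5, group 16.
Across a period the outer electron is held more tightly (higher IE₁); down a group it sits in a higher shell, more shielded, and comes off more easily.
All lie in period 5, so first ionization energy increases left to right.
The lowest energy required to remove one electron from a gaseous atom among these belongs to In.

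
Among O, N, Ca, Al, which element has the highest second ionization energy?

O

IE_2 is the cost of taking one more electron from the +1 cation: O⁺ still has 5 valence electrons; N⁺ still has 4 valence electrons; Ca⁺ still has 1 valence electron; Al⁺ still has 2 valence electrons.
All are still removing valence electrons, so compare the +1 ions as you would atoms: IE_2 generally rises across a period (higher Z_eff) and falls down a group (larger shell), subject to the usual subshell exceptions.
Valence configurations: O⁺ [He]2s²2p³, N⁺ [He]2s²2p², Ca⁺ [Ar]4s¹, Al⁺ [Ne]3s².
The numbers (kJ/mol): O 3388, N 2856, Ca 1145, Al 1817.
Putting it together, IE_2: Ca < Al < N < O.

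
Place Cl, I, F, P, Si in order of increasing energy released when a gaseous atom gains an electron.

F is in period 2, group 17; Si is in period 3, group 14; P is in period 3, group 15; Cl is in period 3, group 17; I is in period 5, group 17.
Atoms with high Z_eff and room in the valence shell (especially the halogens) have the most exothermic electron affinities.
These span different periods and groups, so the two trends combine.
Si > P: this pair runs against the simple trend — see the exception note.
I > Si: period and group pull opposite ways; the across-period shift dominates (295 vs 134 kJ/mol).
F > I: F sits above I in group 17, so the down-group effect alone puts F higher.
Cl > F: this pair runs against the simple trend — see the exception note.
Note the exception: Si has a higher electron affinity than P, contrary to the simple trend — adding an electron to P's half-filled 3p³ is unfavourable, so Si (3p²) has the more exothermic EA.
Note the exception: Cl has a higher electron affinity than F, contrary to the simple trend — F's small 2p subshell makes the incoming electron feel strong e⁻–e⁻ repulsion, so Cl actually releases more energy on gaining an electron.
Tabulated electron affinity (kJ/mol): F 328, Si 134, P 72, Cl 349, I 295.
So from lowest to highest: P < Si < I < F < Cl.

P < Si < I < F < Cl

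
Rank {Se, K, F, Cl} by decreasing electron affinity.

Cl > F > Se > K

Adding an electron releases more energy for atoms nearer the top right (short of the noble gases).
These span different periods and groups, so the two trends combine.
Se > K: both are in period 4; the period trend gives Se the larger value.
F > Se: relative to Se, both the across-period and down-group shifts push F's electron affinity up.
Cl > F: this pair runs against the simple trend — see the exception note.
Note the exception: Cl has a higher electron affinity than F, contrary to the simple trend — F's small 2p subshell makes the incoming electron feel strong e⁻–e⁻ repulsion, so Cl actually releases more energy on gaining an electron.
Approximate values (kJ/mol): F 328, Cl 349, K 48, Se 195.
So from highest to lowest: Cl > F > Se > K.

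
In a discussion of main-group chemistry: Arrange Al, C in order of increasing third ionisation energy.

Al < C

The third ionization energy removes an electron from the +2 ion. For each element: Al²⁺ still has 1 valence electron; C²⁺ still has 2 valence electrons.
All are still removing valence electrons, so compare the +2 ions as you would atoms: IE_3 generally rises across a period (higher Z_eff) and falls down a group (larger shell), subject to the usual subshell exceptions.
Valence configurations: Al²⁺ [Ne]3s¹, C²⁺ [He]2s².
The numbers (kJ/mol): Al 2745, C 4620.
Hence IE_3: Al < C.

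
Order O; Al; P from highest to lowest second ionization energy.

O > P > Al

IE_2 is the cost of taking one more electron from the +1 cation: O⁺ still has 5 valence electrons; Al⁺ still has 2 valence electrons; P⁺ still has 4 valence electrons.
All are still removing valence electrons, so compare the +1 ions as you would atoms: IE_2 generally rises across a period (higher Z_eff) and falls down a group (larger shell), subject to the usual subshell exceptions.
Valence configurations: O⁺ [He]2s²2p³, Al⁺ [Ne]3s², P⁺ [Ne]3s²3p².
Approximate IE_2 values (kJ/mol): O 3388, Al 1817, P 1907.
So the second ionization energies run Al < P < O.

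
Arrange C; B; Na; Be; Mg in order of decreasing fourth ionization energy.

After 3 electrons have been removed, what remains? C³⁺ still has 1 valence electron; B³⁺ is the bare [He] core; Na³⁺ is already 2 electrons into the core; Be³⁺ is already 1 electron into the core; Mg³⁺ is already 1 electron into the core.
Breaking into a closed-shell core is much more expensive than removing a leftover valence electron — Na, Mg, Be and B have the largest IE_4 here.
The numbers (kJ/mol): C 6223, B 25026, Na 9543, Be 21007, Mg 10543.
Hence IE_4: C < Na < Mg < Be < B.

B > Be > Mg > Na > C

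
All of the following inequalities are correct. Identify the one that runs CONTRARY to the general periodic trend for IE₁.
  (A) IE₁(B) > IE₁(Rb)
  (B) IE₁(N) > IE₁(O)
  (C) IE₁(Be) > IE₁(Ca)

The general trend: IE₁ increases across a period and decreases down a group.
(A) B (period 2, group 13) vs Rb (period 5, group 1): the stated order agrees with the simple trend.
(B) N (period 2, group 15) vs O (period 2, group 16): the stated order contradicts the simple trend.
(C) Be (period 2, group 2) vs Ca (period 4, group 2): the stated order agrees with the simple trend.
The exception is (B): pairing an electron in O's 2p⁴ costs repulsion energy, so O ionizes more easily than half-filled N (2p³).

(B)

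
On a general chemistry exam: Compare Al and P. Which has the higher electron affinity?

P

Al is in period 3, group 13; P is in period 3, group 15.
Electron affinity generally becomes more exothermic across a period toward the halogens and less exothermic down a group.
All lie in period 3, so electron affinity increases left to right.
So P has the higher electron affinity (P > Al).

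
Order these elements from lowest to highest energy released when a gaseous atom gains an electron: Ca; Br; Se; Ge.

Ca is in period 4, group 2; Ge is in period 4, group 14; Se is in period 4, group 16; Br is in period 4, group 17.
Atoms with high Z_eff and room in the valence shell (especially the halogens) have the most exothermic electron affinities.
All lie in period 4, so electron affinity increases left to right.
So from lowest to highest: Ca < Ge < Se < Br.

Ca < Ge < Se < Br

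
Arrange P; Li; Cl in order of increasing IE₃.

P, Cl, Li

Consider each +2 ion: P²⁺ still has 3 valence electrons; Li²⁺ is already 1 electron into the core; Cl²⁺ still has 5 valence electrons.
Core electrons are held far more tightly than valence electrons, so Li tops the IE_3 order.
Valence configurations: P²⁺ [Ne]3s²3p¹, Cl²⁺ [Ne]3s²3p³.
Approximate IE_3 values (kJ/mol): P 2914, Li 11815, Cl 3822.
Putting it together, IE_3: P < Cl < Li.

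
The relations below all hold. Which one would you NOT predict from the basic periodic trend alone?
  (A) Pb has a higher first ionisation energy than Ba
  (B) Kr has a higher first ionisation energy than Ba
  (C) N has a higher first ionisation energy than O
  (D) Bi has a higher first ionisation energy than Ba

The general trend: first ionisation energy increases across a period and decreases down a group.
(A) Pb (period 6, group 14) vs Ba (period 6, group 2): the stated order agrees with the simple trend.
(B) Kr (period 4, group 18) vs Ba (period 6, group 2): the stated order agrees with the simple trend.
(C) N (period 2, group 15) vs O (period 2, group 16): the stated order contradicts the simple trend.
(D) Bi (period 6, group 15) vs Ba (period 6, group 2): the stated order agrees with the simple trend.
The exception is (C): pairing an electron in O's 2p⁴ costs repulsion energy, so O ionizes more easily than half-filled N (2p³).

(C)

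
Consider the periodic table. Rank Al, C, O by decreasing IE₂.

The second ionization energy removes an electron from the +1 ion. For each element: Al⁺ still has 2 valence electrons; C⁺ still has 3 valence electrons; O⁺ still has 5 valence electrons.
All are still removing valence electrons, so compare the +1 ions as you would atoms: IE_2 generally rises across a period (higher Z_eff) and falls down a group (larger shell), subject to the usual subshell exceptions.
Valence configurations: Al⁺ [Ne]3s², C⁺ [He]2s²2p¹, O⁺ [He]2s²2p³.
Approximate IE_2 values (kJ/mol): Al 1817, C 2353, O 3388.
Overall IE_2 order: Al < C < O.

O, C, Al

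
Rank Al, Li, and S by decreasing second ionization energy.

Li, S, Al

The second ionization energy removes an electron from the +1 ion. For each element: Al⁺ still has 2 valence electrons; Li⁺ is the bare [He] core; S⁺ still has 5 valence electrons.
Breaking into a closed-shell core is much more expensive than removing a leftover valence electron — Li has the largest IE_2 here.
Valence configurations: Al⁺ [Ne]3s², S⁺ [Ne]3s²3p³.
Tabulated IE_2 (kJ/mol): Al 1817, Li 7298, S 2252.
Putting it together, IE_2: Al < S < Li.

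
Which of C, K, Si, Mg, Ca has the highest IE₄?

Consider each +3 ion: C³⁺ still has 1 valence electron; K³⁺ is already 2 electrons into the core; Si³⁺ still has 1 valence electron; Mg³⁺ is already 1 electron into the core; Ca³⁺ is already 1 electron into the core.
Usually core removal costs more than valence removal, but here the competition is close: a tightly held n=2 valence electron can cost more to remove than an n=3 core electron, so the actual values have to decide it.
Valence configurations: C³⁺ [He]2s¹, Si³⁺ [Ne]3s¹.
Approximate IE_4 values (kJ/mol): C 6223, K 5877, Si 4356, Mg 10543, Ca 6491.
Hence IE_4: Si < K < C < Ca < Mg.

Mg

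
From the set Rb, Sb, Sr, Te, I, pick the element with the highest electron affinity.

I

Rb is in period 5, group 1; Sr is in period 5, group 2; Sb is in period 5, group 15; Te is in period 5, group 16; I is in period 5, group 17.
Atoms with high Z_eff and room in the valence shell (especially the halogens) have the most exothermic electron affinities.
All lie in period 5; the across-period trend (electron affinity increases left to right) applies, with the exception below.
Note the exception: Rb has a higher electron affinity than Sr, contrary to the simple trend — adding an electron to Sr (ns²) has to open a new, higher-energy np subshell, which is unfavourable.
Tabulated electron affinity (kJ/mol): Rb 47, Sr 5, Sb 103, Te 190, I 295.
The highest electron affinity among these belongs to I.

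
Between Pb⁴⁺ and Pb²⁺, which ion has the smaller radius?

Pb⁴⁺

Both ions have Z = 82 protons, but Pb⁴⁺ has lost more electrons, so its remaining electrons feel a larger effective nuclear charge per electron and are pulled in more tightly.
Higher positive charge → smaller ion, so Pb²⁺ > Pb⁴⁺.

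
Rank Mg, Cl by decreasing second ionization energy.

Consider each +1 ion: Mg⁺ still has 1 valence electron; Cl⁺ still has 6 valence electrons.
All are still removing valence electrons, so compare the +1 ions as you would atoms: IE_2 generally rises across a period (higher Z_eff) and falls down a group (larger shell), subject to the usual subshell exceptions.
Valence configurations: Mg⁺ [Ne]3s¹, Cl⁺ [Ne]3s²3p⁴.
Tabulated IE_2 (kJ/mol): Mg 1451, Cl 2298.
So the second ionization energies run Mg < Cl.

Cl > Mg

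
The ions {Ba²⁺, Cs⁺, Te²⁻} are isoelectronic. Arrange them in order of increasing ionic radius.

Ba²⁺, Cs⁺, Te²⁻

All of these have 54 electrons, so size is governed by nuclear charge alone: the more protons, the stronger the pull on the same electron cloud, and the smaller the ion.
Nuclear charges: Ba²⁺ (Z=56), Cs⁺ (Z=55), Te²⁻ (Z=52).
Smallest to largest: Ba²⁺ < Cs⁺ < Te²⁻.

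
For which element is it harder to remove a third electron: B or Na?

Na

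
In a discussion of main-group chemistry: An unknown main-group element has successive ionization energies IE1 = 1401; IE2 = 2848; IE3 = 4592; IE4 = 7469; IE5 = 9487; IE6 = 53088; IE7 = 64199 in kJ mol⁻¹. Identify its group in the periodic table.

Group 15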